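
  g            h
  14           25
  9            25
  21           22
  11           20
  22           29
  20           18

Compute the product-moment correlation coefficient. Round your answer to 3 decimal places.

n = 6, Σg = 97, Σh = 139, Σg² = 1723, Σh² = 3299, Σgh = 2255
nΣgh − ΣgΣh = 13530 − 13483 = 47
nΣg² − (Σg)² = 10338 − 9409 = 929; nΣh² − (Σh)² = 19794 − 19321 = 473
r = 47 / √(929 × 473) = 47 / 662.8854 ≈ 0.071

0.071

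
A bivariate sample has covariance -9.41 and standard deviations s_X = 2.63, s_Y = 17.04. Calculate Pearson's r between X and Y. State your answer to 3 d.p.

r = Cov(X,Y) / (s_X · s_Y) = -9.41 / (2.63 × 17.04)
  = -9.41 / 44.8152 ≈ -0.210

-0.210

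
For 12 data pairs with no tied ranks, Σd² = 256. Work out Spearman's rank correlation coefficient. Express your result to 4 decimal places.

ρ = 1 − 6Σd² / [n(n²−1)] = 1 − 6×256 / (12×143)
  = 1 − 1536/1716 = 1 − 0.89510 ≈ 0.1049

0.1049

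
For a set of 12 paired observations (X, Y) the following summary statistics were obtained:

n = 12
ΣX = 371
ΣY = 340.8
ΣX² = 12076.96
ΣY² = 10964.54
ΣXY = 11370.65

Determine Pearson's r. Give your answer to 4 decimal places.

0.9444

r = (nΣXY − ΣXΣY) / √[(nΣX² − (ΣX)²)(nΣY² − (ΣY)²)]
Numerator: 12×11370.65 − 371×340.8 = 10011
Denominator: √[(144923.52 − 137641)(131574.48 − 116144.64)] = √[7282.52 × 15429.84] = 10600.3829
r = 10011 / 10600.3829 ≈ 0.9444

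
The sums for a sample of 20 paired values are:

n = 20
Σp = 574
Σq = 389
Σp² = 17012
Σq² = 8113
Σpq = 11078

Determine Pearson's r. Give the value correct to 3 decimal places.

r = (nΣpq − ΣpΣq) / √[(nΣp² − (Σp)²)(nΣq² − (Σq)²)]
Numerator: 20×11078 − 574×389 = -1726
Denominator: √[(340240 − 329476)(162260 − 151321)] = √[10764 × 10939] = 10851.1472
r = -1726 / 10851.1472 ≈ -0.159

-0.159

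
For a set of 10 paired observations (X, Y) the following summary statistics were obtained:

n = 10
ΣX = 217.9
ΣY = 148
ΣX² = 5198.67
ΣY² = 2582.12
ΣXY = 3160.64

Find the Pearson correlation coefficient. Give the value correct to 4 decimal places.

r = (nΣXY − ΣXΣY) / √[(nΣX² − (ΣX)²)(nΣY² − (ΣY)²)]
Numerator: 10×3160.64 − 217.9×148 = -642.8
Denominator: √[(51986.7 − 47480.41)(25821.2 − 21904)] = √[4506.29 × 3917.2] = 4201.4330
r = -642.8 / 4201.4330 ≈ -0.1530

-0.1530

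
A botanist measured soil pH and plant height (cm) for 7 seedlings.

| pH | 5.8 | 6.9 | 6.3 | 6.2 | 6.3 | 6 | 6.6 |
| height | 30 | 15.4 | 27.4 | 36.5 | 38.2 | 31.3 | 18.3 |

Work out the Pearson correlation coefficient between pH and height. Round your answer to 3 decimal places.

n = 7, Σx = 44.1, Σy = 197.1, Σx² = 278.63, Σy² = 5993.99, Σxy = 1228.42
nΣxy − ΣxΣy = 8598.94 − 8692.11 = -93.17
nΣx² − (Σx)² = 1950.41 − 1944.81 = 5.6; nΣy² − (Σy)² = 41957.93 − 38848.41 = 3109.52
r = -93.17 / √(5.6 × 3109.52) = -93.17 / 131.9595 ≈ -0.706

-0.706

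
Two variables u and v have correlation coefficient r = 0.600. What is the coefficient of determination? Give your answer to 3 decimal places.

r² = (0.600)² = 0.360

0.360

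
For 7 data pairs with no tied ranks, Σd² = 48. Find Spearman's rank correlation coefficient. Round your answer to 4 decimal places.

ρ = 1 − 6Σd² / [n(n²−1)] = 1 − 6×48 / (7×48)
  = 1 − 288/336 = 1 − 0.85714 ≈ 0.1429

0.1429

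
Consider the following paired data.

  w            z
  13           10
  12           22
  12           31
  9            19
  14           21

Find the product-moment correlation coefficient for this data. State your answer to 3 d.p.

-0.089

n = 5, Σw = 60, Σz = 103, Σw² = 734, Σz² = 2347, Σwz = 1231
nΣwz − ΣwΣz = 6155 − 6180 = -25
nΣw² − (Σw)² = 3670 − 3600 = 70; nΣz² − (Σz)² = 11735 − 10609 = 1126
r = -25 / √(70 × 1126) = -25 / 280.7490 ≈ -0.089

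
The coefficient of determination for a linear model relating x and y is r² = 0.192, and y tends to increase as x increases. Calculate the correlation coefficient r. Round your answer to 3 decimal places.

|r| = √0.192 = 0.438
The association is positive, so r = 0.438.

0.438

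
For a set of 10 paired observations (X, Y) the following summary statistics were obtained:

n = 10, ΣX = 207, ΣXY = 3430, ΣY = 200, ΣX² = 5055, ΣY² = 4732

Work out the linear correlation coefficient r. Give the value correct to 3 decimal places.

-0.946

r = (nΣXY − ΣXΣY) / √[(nΣX² − (ΣX)²)(nΣY² − (ΣY)²)]
Numerator: 10×3430 − 207×200 = -7100
Denominator: √[(50550 − 42849)(47320 − 40000)] = √[7701 × 7320] = 7508.0836
r = -7100 / 7508.0836 ≈ -0.946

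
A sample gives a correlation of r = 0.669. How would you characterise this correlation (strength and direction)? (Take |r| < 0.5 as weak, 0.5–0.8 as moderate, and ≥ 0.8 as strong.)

r = 0.669 > 0 so the relationship is positive.
|r| = 0.669, which falls in the moderate range.

moderate positive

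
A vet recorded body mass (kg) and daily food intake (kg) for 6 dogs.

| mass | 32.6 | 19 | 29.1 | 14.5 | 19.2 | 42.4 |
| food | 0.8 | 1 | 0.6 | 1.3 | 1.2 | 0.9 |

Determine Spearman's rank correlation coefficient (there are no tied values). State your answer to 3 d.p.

-0.714

Rank mass: 5, 2, 4, 1, 3, 6
Rank food: 2, 4, 1, 6, 5, 3
d = rank(mass) − rank(food): 3, -2, 3, -5, -2, 3; Σd² = 60
ρ = 1 − 6Σd² / [n(n²−1)] = 1 − 6×60 / (6×35) = 1 − 360/210 ≈ -0.714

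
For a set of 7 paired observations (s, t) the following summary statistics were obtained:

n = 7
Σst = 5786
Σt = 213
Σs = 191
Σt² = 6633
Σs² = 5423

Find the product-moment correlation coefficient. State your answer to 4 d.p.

r = (nΣst − ΣsΣt) / √[(nΣs² − (Σs)²)(nΣt² − (Σt)²)]
Numerator: 7×5786 − 191×213 = -181
Denominator: √[(37961 − 36481)(46431 − 45369)] = √[1480 × 1062] = 1253.6985
r = -181 / 1253.6985 ≈ -0.1444

-0.1444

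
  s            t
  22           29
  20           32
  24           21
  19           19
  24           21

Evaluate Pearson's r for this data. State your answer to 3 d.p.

-0.241

n = 5, Σs = 109, Σt = 122, Σs² = 2397, Σt² = 3108, Σst = 2647
nΣst − ΣsΣt = 13235 − 13298 = -63
nΣs² − (Σs)² = 11985 − 11881 = 104; nΣt² − (Σt)² = 15540 − 14884 = 656
r = -63 / √(104 × 656) = -63 / 261.1972 ≈ -0.241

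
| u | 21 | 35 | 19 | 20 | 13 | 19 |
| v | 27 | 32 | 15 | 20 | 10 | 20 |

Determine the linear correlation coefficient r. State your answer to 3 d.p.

n = 6, Σu = 127, Σv = 124, Σu² = 2957, Σv² = 2878, Σuv = 2882
nΣuv − ΣuΣv = 17292 − 15748 = 1544
nΣu² − (Σu)² = 17742 − 16129 = 1613; nΣv² − (Σv)² = 17268 − 15376 = 1892
r = 1544 / √(1613 × 1892) = 1544 / 1746.9390 ≈ 0.884

0.884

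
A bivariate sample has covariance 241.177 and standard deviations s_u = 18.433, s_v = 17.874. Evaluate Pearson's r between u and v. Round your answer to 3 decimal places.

r = Cov(u,v) / (s_u · s_v) = 241.177 / (18.433 × 17.874)
  = 241.177 / 329.4714 ≈ 0.732

0.732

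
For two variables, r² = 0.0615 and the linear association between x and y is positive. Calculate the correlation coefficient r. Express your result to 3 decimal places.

|r| = √0.0615 = 0.248
The association is positive, so r = 0.248.

0.248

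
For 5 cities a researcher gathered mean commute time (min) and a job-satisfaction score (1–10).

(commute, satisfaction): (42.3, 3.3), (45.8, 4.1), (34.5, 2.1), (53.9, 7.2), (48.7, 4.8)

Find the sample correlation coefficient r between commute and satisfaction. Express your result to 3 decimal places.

0.962

n = 5, Σx = 225.2, Σy = 21.5, Σx² = 10354.08, Σy² = 106.99, Σxy = 1021.66
nΣxy − ΣxΣy = 5108.3 − 4841.8 = 266.5
nΣx² − (Σx)² = 51770.4 − 50715.04 = 1055.36; nΣy² − (Σy)² = 534.95 − 462.25 = 72.7
r = 266.5 / √(1055.36 × 72.7) = 266.5 / 276.9922 ≈ 0.962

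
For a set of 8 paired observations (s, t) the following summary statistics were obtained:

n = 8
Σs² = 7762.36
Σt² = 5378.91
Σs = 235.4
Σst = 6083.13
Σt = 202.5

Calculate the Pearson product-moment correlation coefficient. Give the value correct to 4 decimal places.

r = (nΣst − ΣsΣt) / √[(nΣs² − (Σs)²)(nΣt² − (Σt)²)]
Numerator: 8×6083.13 − 235.4×202.5 = 996.54
Denominator: √[(62098.88 − 55413.16)(43031.28 − 41006.25)] = √[6685.72 × 2025.03] = 3679.5086
r = 996.54 / 3679.5086 ≈ 0.2708

0.2708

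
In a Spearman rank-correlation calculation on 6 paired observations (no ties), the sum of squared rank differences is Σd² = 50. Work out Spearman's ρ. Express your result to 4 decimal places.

ρ = 1 − 6Σd² / [n(n²−1)] = 1 − 6×50 / (6×35)
  = 1 − 300/210 = 1 − 1.42857 ≈ -0.4286

-0.4286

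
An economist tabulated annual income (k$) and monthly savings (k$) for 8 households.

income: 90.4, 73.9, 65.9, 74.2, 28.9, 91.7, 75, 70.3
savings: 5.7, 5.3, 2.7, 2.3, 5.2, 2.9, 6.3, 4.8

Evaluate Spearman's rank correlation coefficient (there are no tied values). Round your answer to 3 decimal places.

0.214

Rank income: 7, 4, 2, 5, 1, 8, 6, 3
Rank savings: 7, 6, 2, 1, 5, 3, 8, 4
d = rank(income) − rank(savings): 0, -2, 0, 4, -4, 5, -2, -1; Σd² = 66
ρ = 1 − 6Σd² / [n(n²−1)] = 1 − 6×66 / (8×63) = 1 − 396/504 ≈ 0.214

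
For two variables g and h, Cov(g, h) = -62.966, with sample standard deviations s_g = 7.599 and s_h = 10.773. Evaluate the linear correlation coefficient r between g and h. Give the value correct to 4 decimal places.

-0.7692

r = Cov(g,h) / (s_g · s_h) = -62.966 / (7.599 × 10.773)
  = -62.966 / 81.8640 ≈ -0.7692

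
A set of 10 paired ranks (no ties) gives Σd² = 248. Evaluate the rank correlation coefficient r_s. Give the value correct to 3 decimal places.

-0.503

ρ = 1 − 6Σd² / [n(n²−1)] = 1 − 6×248 / (10×99)
  = 1 − 1488/990 = 1 − 1.5030 ≈ -0.503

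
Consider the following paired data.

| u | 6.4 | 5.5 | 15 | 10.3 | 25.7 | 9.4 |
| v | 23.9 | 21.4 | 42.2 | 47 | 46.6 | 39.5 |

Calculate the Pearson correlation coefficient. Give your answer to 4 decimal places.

n = 6, Σu = 72.3, Σv = 220.6, Σu² = 1151.15, Σv² = 8750.82, Σuv = 2956.68
nΣuv − ΣuΣv = 17740.08 − 15949.38 = 1790.7
nΣu² − (Σu)² = 6906.9 − 5227.29 = 1679.61; nΣv² − (Σv)² = 52504.92 − 48664.36 = 3840.56
r = 1790.7 / √(1679.61 × 3840.56) = 1790.7 / 2539.8116 ≈ 0.7051

0.7051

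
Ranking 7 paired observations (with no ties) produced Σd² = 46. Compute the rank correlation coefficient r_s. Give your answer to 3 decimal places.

ρ = 1 − 6Σd² / [n(n²−1)] = 1 − 6×46 / (7×48)
  = 1 − 276/336 = 1 − 0.8214 ≈ 0.179

0.179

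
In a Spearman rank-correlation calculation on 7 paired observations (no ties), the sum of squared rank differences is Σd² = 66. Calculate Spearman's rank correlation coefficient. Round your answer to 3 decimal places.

-0.179

ρ = 1 − 6Σd² / [n(n²−1)] = 1 − 6×66 / (7×48)
  = 1 − 396/336 = 1 − 1.1786 ≈ -0.179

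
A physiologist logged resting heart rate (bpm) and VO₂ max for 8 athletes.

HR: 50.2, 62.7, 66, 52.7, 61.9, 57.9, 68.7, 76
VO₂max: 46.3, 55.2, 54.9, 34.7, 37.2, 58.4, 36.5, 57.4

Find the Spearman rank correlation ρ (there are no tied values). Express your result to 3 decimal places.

Rank HR: 1, 5, 6, 2, 4, 3, 7, 8
Rank VO₂max: 4, 6, 5, 1, 3, 8, 2, 7
d = rank(HR) − rank(VO₂max): -3, -1, 1, 1, 1, -5, 5, 1; Σd² = 64
ρ = 1 − 6Σd² / [n(n²−1)] = 1 − 6×64 / (8×63) = 1 − 384/504 ≈ 0.238

0.238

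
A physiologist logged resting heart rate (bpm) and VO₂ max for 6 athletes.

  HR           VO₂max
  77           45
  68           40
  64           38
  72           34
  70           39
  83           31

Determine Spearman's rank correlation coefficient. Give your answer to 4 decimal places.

Rank HR: 5, 2, 1, 4, 3, 6
Rank VO₂max: 6, 5, 3, 2, 4, 1
d = rank(HR) − rank(VO₂max): -1, -3, -2, 2, -1, 5; Σd² = 44
ρ = 1 − 6Σd² / [n(n²−1)] = 1 − 6×44 / (6×35) = 1 − 264/210 ≈ -0.2571

-0.2571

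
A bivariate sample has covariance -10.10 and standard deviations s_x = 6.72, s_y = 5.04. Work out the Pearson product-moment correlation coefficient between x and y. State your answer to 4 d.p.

-0.2982

r = Cov(x,y) / (s_x · s_y) = -10.10 / (6.72 × 5.04)
  = -10.10 / 33.8688 ≈ -0.2982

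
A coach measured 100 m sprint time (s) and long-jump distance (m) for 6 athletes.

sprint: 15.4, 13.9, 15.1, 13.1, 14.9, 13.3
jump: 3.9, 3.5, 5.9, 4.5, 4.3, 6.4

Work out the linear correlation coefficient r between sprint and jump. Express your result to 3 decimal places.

-0.202

n = 6, Σx = 85.7, Σy = 28.5, Σx² = 1228.89, Σy² = 141.97, Σxy = 405.94
nΣxy − ΣxΣy = 2435.64 − 2442.45 = -6.81
nΣx² − (Σx)² = 7373.34 − 7344.49 = 28.85; nΣy² − (Σy)² = 851.82 − 812.25 = 39.57
r = -6.81 / √(28.85 × 39.57) = -6.81 / 33.7875 ≈ -0.202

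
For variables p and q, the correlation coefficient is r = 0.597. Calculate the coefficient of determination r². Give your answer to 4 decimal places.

r² = (0.597)² = 0.3564

0.3564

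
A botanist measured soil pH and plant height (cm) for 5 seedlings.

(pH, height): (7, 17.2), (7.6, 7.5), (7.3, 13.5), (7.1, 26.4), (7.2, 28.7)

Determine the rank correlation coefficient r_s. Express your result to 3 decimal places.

Rank pH: 1, 5, 4, 2, 3
Rank height: 3, 1, 2, 4, 5
d = rank(pH) − rank(height): -2, 4, 2, -2, -2; Σd² = 32
ρ = 1 − 6Σd² / [n(n²−1)] = 1 − 6×32 / (5×24) = 1 − 192/120 ≈ -0.600

-0.600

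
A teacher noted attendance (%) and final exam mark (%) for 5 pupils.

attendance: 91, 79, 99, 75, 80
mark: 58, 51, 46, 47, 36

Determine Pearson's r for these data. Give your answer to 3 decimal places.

0.263

n = 5, Σx = 424, Σy = 238, Σx² = 36348, Σy² = 11586, Σxy = 20266
nΣxy − ΣxΣy = 101330 − 100912 = 418
nΣx² − (Σx)² = 181740 − 179776 = 1964; nΣy² − (Σy)² = 57930 − 56644 = 1286
r = 418 / √(1964 × 1286) = 418 / 1589.2464 ≈ 0.263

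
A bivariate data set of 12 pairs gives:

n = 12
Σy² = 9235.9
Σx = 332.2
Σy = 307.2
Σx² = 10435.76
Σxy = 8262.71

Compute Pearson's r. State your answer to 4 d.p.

r = (nΣxy − ΣxΣy) / √[(nΣx² − (Σx)²)(nΣy² − (Σy)²)]
Numerator: 12×8262.71 − 332.2×307.2 = -2899.32
Denominator: √[(125229.12 − 110356.84)(110830.8 − 94371.84)] = √[14872.28 × 16458.96] = 15645.5189
r = -2899.32 / 15645.5189 ≈ -0.1853

-0.1853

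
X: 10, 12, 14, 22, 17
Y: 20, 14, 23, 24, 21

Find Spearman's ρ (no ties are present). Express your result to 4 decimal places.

0.8000

Rank X: 1, 2, 3, 5, 4
Rank Y: 2, 1, 4, 5, 3
d = rank(X) − rank(Y): -1, 1, -1, 0, 1; Σd² = 4
ρ = 1 − 6Σd² / [n(n²−1)] = 1 − 6×4 / (5×24) = 1 − 24/120 ≈ 0.8000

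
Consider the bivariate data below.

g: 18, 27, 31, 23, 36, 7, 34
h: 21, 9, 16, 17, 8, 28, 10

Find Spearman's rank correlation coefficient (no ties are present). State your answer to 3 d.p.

Rank g: 2, 4, 5, 3, 7, 1, 6
Rank h: 6, 2, 4, 5, 1, 7, 3
d = rank(g) − rank(h): -4, 2, 1, -2, 6, -6, 3; Σd² = 106
ρ = 1 − 6Σd² / [n(n²−1)] = 1 − 6×106 / (7×48) = 1 − 636/336 ≈ -0.893

-0.893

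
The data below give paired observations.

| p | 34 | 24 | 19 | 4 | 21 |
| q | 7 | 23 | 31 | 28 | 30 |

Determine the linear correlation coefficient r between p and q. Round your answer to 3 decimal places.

-0.716

n = 5, Σp = 102, Σq = 119, Σp² = 2550, Σq² = 3223, Σpq = 2121
nΣpq − ΣpΣq = 10605 − 12138 = -1533
nΣp² − (Σp)² = 12750 − 10404 = 2346; nΣq² − (Σq)² = 16115 − 14161 = 1954
r = -1533 / √(2346 × 1954) = -1533 / 2141.0474 ≈ -0.716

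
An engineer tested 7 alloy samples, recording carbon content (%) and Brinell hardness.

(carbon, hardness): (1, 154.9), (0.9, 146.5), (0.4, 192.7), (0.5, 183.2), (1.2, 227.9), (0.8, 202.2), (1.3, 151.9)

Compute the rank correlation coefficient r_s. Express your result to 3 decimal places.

Rank carbon: 5, 4, 1, 2, 6, 3, 7
Rank hardness: 3, 1, 5, 4, 7, 6, 2
d = rank(carbon) − rank(hardness): 2, 3, -4, -2, -1, -3, 5; Σd² = 68
ρ = 1 − 6Σd² / [n(n²−1)] = 1 − 6×68 / (7×48) = 1 − 408/336 ≈ -0.214

-0.214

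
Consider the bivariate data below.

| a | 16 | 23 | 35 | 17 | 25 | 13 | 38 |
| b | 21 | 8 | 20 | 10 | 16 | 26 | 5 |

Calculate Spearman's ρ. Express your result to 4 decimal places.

-0.6786

Rank a: 2, 4, 6, 3, 5, 1, 7
Rank b: 6, 2, 5, 3, 4, 7, 1
d = rank(a) − rank(b): -4, 2, 1, 0, 1, -6, 6; Σd² = 94
ρ = 1 − 6Σd² / [n(n²−1)] = 1 − 6×94 / (7×48) = 1 − 564/336 ≈ -0.6786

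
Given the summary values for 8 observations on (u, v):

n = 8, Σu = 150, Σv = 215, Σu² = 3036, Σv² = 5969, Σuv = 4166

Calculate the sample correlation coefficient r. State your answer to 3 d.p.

r = (nΣuv − ΣuΣv) / √[(nΣu² − (Σu)²)(nΣv² − (Σv)²)]
Numerator: 8×4166 − 150×215 = 1078
Denominator: √[(24288 − 22500)(47752 − 46225)] = √[1788 × 1527] = 1652.3547
r = 1078 / 1652.3547 ≈ 0.652

0.652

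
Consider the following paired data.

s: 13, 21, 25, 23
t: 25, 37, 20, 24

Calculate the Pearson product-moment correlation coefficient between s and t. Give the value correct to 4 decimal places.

n = 4, Σs = 82, Σt = 106, Σs² = 1764, Σt² = 2970, Σst = 2154
nΣst − ΣsΣt = 8616 − 8692 = -76
nΣs² − (Σs)² = 7056 − 6724 = 332; nΣt² − (Σt)² = 11880 − 11236 = 644
r = -76 / √(332 × 644) = -76 / 462.3938 ≈ -0.1644

-0.1644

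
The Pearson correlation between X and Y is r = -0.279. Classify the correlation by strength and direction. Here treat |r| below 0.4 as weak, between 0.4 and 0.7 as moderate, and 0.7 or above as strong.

weak negative

r = -0.279 < 0 so the relationship is negative.
|r| = 0.279, which falls in the weak range.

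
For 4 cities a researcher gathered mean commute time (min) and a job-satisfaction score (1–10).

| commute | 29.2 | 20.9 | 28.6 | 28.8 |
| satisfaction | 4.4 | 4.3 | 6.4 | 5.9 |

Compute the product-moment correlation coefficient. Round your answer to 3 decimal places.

0.546

n = 4, Σx = 107.5, Σy = 21, Σx² = 2936.85, Σy² = 113.62, Σxy = 571.31
nΣxy − ΣxΣy = 2285.24 − 2257.5 = 27.74
nΣx² − (Σx)² = 11747.4 − 11556.25 = 191.15; nΣy² − (Σy)² = 454.48 − 441 = 13.48
r = 27.74 / √(191.15 × 13.48) = 27.74 / 50.7612 ≈ 0.546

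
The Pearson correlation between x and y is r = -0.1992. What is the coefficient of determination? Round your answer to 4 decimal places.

r² = (-0.1992)² = 0.0397

0.0397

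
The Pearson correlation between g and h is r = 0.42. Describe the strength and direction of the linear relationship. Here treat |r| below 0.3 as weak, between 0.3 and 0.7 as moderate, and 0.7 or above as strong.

moderate positive

r = 0.42 > 0 so the relationship is positive.
|r| = 0.42, which falls in the moderate range.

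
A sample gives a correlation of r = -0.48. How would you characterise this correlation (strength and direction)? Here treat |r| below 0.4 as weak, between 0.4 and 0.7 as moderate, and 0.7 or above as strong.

moderate negative

r = -0.48 < 0 so the relationship is negative.
|r| = 0.48, which falls in the moderate range.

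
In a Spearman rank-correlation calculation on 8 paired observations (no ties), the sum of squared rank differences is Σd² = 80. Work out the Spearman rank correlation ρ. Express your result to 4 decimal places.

0.0476

ρ = 1 − 6Σd² / [n(n²−1)] = 1 − 6×80 / (8×63)
  = 1 − 480/504 = 1 − 0.95238 ≈ 0.0476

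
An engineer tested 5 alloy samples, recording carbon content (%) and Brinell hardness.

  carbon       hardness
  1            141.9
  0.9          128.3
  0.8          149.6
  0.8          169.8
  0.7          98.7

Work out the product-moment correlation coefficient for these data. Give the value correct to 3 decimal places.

n = 5, Σx = 4.2, Σy = 688.3, Σx² = 3.58, Σy² = 97550.39, Σxy = 581.98
nΣxy − ΣxΣy = 2909.9 − 2890.86 = 19.04
nΣx² − (Σx)² = 17.9 − 17.64 = 0.26; nΣy² − (Σy)² = 487751.95 − 473756.89 = 13995.06
r = 19.04 / √(0.26 × 13995.06) = 19.04 / 60.3218 ≈ 0.316

0.316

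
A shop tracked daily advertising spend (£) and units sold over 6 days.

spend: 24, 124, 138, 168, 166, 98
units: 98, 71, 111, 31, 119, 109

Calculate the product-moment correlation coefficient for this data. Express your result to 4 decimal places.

n = 6, Σx = 718, Σy = 539, Σx² = 100380, Σy² = 53969, Σxy = 62118
nΣxy − ΣxΣy = 372708 − 387002 = -14294
nΣx² − (Σx)² = 602280 − 515524 = 86756; nΣy² − (Σy)² = 323814 − 290521 = 33293
r = -14294 / √(86756 × 33293) = -14294 / 53743.5346 ≈ -0.2660

-0.2660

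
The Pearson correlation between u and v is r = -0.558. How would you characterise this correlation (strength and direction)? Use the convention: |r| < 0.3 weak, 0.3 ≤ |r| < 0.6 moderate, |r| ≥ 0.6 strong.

moderate negative

r = -0.558 < 0 so the relationship is negative.
|r| = 0.558, which falls in the moderate range.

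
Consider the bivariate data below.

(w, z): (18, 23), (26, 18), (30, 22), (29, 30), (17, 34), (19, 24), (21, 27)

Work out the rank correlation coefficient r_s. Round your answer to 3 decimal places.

Rank w: 2, 5, 7, 6, 1, 3, 4
Rank z: 3, 1, 2, 6, 7, 4, 5
d = rank(w) − rank(z): -1, 4, 5, 0, -6, -1, -1; Σd² = 80
ρ = 1 − 6Σd² / [n(n²−1)] = 1 − 6×80 / (7×48) = 1 − 480/336 ≈ -0.429

-0.429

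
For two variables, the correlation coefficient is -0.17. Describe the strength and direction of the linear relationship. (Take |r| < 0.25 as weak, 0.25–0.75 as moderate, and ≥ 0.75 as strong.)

weak negative

r = -0.17 < 0 so the relationship is negative.
|r| = 0.17, which falls in the weak range.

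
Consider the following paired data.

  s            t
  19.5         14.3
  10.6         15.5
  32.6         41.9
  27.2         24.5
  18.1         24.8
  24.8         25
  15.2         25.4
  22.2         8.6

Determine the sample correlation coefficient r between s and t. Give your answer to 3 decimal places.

n = 8, Σs = 170.2, Σt = 180, Σs² = 3961.74, Σt² = 4759.76, Σst = 4121.37
nΣst − ΣsΣt = 32970.96 − 30636 = 2334.96
nΣs² − (Σs)² = 31693.92 − 28968.04 = 2725.88; nΣt² − (Σt)² = 38078.08 − 32400 = 5678.08
r = 2334.96 / √(2725.88 × 5678.08) = 2334.96 / 3934.1790 ≈ 0.594

0.594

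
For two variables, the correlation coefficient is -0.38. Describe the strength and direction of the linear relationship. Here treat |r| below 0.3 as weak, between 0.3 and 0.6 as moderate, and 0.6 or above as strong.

r = -0.38 < 0 so the relationship is negative.
|r| = 0.38, which falls in the moderate range.

moderate negative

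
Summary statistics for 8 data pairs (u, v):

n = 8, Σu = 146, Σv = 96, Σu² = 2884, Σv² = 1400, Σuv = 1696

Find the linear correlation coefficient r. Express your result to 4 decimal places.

-0.2400

r = (nΣuv − ΣuΣv) / √[(nΣu² − (Σu)²)(nΣv² − (Σv)²)]
Numerator: 8×1696 − 146×96 = -448
Denominator: √[(23072 − 21316)(11200 − 9216)] = √[1756 × 1984] = 1866.5219
r = -448 / 1866.5219 ≈ -0.2400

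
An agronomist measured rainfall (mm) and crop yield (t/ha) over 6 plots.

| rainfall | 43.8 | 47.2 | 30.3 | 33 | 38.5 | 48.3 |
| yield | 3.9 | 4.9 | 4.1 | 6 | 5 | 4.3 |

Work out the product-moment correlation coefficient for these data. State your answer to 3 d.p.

n = 6, Σx = 241.1, Σy = 28.2, Σx² = 9968.51, Σy² = 135.52, Σxy = 1124.52
nΣxy − ΣxΣy = 6747.12 − 6799.02 = -51.9
nΣx² − (Σx)² = 59811.06 − 58129.21 = 1681.85; nΣy² − (Σy)² = 813.12 − 795.24 = 17.88
r = -51.9 / √(1681.85 × 17.88) = -51.9 / 173.4113 ≈ -0.299

-0.299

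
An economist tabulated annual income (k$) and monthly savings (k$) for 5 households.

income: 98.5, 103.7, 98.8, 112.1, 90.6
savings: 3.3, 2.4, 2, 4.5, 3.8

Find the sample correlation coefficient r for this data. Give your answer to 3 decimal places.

0.262

n = 5, Σx = 503.7, Σy = 16, Σx² = 50992.15, Σy² = 55.34, Σxy = 1620.26
nΣxy − ΣxΣy = 8101.3 − 8059.2 = 42.1
nΣx² − (Σx)² = 254960.75 − 253713.69 = 1247.06; nΣy² − (Σy)² = 276.7 − 256 = 20.7
r = 42.1 / √(1247.06 × 20.7) = 42.1 / 160.6678 ≈ 0.262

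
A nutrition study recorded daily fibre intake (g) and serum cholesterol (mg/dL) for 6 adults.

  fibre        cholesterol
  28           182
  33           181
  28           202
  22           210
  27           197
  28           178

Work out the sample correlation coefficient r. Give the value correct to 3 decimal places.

n = 6, Σx = 166, Σy = 1150, Σx² = 4654, Σy² = 221282, Σxy = 31648
nΣxy − ΣxΣy = 189888 − 190900 = -1012
nΣx² − (Σx)² = 27924 − 27556 = 368; nΣy² − (Σy)² = 1327692 − 1322500 = 5192
r = -1012 / √(368 × 5192) = -1012 / 1382.2648 ≈ -0.732

-0.732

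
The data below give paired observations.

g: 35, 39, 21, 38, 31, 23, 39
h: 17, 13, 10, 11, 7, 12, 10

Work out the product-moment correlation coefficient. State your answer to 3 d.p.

0.213

n = 7, Σg = 226, Σh = 80, Σg² = 7642, Σh² = 972, Σgh = 2613
nΣgh − ΣgΣh = 18291 − 18080 = 211
nΣg² − (Σg)² = 53494 − 51076 = 2418; nΣh² − (Σh)² = 6804 − 6400 = 404
r = 211 / √(2418 × 404) = 211 / 988.3684 ≈ 0.213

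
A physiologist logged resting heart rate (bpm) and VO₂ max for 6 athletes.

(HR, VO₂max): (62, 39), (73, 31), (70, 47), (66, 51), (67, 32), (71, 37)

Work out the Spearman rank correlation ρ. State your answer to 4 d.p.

Rank HR: 1, 6, 4, 2, 3, 5
Rank VO₂max: 4, 1, 5, 6, 2, 3
d = rank(HR) − rank(VO₂max): -3, 5, -1, -4, 1, 2; Σd² = 56
ρ = 1 − 6Σd² / [n(n²−1)] = 1 − 6×56 / (6×35) = 1 − 336/210 ≈ -0.6000

-0.6000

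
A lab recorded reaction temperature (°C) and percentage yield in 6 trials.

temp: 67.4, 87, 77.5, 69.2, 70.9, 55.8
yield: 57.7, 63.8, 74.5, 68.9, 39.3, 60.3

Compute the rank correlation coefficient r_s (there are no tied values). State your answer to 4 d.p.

0.3714

Rank temp: 2, 6, 5, 3, 4, 1
Rank yield: 2, 4, 6, 5, 1, 3
d = rank(temp) − rank(yield): 0, 2, -1, -2, 3, -2; Σd² = 22
ρ = 1 − 6Σd² / [n(n²−1)] = 1 − 6×22 / (6×35) = 1 − 132/210 ≈ 0.3714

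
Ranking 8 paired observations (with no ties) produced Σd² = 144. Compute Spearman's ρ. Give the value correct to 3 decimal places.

ρ = 1 − 6Σd² / [n(n²−1)] = 1 − 6×144 / (8×63)
  = 1 − 864/504 = 1 − 1.7143 ≈ -0.714

-0.714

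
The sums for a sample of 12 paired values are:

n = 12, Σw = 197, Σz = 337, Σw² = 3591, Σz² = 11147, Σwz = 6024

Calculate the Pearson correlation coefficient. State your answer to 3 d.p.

0.634

r = (nΣwz − ΣwΣz) / √[(nΣw² − (Σw)²)(nΣz² − (Σz)²)]
Numerator: 12×6024 − 197×337 = 5899
Denominator: √[(43092 − 38809)(133764 − 113569)] = √[4283 × 20195] = 9300.2788
r = 5899 / 9300.2788 ≈ 0.634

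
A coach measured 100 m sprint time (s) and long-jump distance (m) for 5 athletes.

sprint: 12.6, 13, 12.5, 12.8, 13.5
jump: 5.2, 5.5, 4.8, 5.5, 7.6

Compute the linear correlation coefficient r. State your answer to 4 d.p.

n = 5, Σx = 64.4, Σy = 28.6, Σx² = 830.1, Σy² = 168.34, Σxy = 370.02
nΣxy − ΣxΣy = 1850.1 − 1841.84 = 8.26
nΣx² − (Σx)² = 4150.5 − 4147.36 = 3.14; nΣy² − (Σy)² = 841.7 − 817.96 = 23.74
r = 8.26 / √(3.14 × 23.74) = 8.26 / 8.6339 ≈ 0.9567

0.9567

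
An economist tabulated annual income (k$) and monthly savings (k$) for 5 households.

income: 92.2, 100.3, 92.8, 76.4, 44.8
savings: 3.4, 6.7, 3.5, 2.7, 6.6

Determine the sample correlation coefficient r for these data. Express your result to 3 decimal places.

-0.291

n = 5, Σx = 406.5, Σy = 22.9, Σx² = 35016.77, Σy² = 119.55, Σxy = 1812.25
nΣxy − ΣxΣy = 9061.25 − 9308.85 = -247.6
nΣx² − (Σx)² = 175083.85 − 165242.25 = 9841.6; nΣy² − (Σy)² = 597.75 − 524.41 = 73.34
r = -247.6 / √(9841.6 × 73.34) = -247.6 / 849.5781 ≈ -0.291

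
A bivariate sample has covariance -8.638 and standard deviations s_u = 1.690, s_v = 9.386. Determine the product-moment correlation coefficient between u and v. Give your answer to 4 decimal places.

-0.5446

r = Cov(u,v) / (s_u · s_v) = -8.638 / (1.690 × 9.386)
  = -8.638 / 15.8623 ≈ -0.5446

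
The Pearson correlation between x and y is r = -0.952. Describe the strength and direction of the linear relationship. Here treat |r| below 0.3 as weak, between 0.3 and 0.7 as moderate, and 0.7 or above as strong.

strong negative

r = -0.952 < 0 so the relationship is negative.
|r| = 0.952, which falls in the strong range.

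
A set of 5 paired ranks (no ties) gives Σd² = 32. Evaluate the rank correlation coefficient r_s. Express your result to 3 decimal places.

ρ = 1 − 6Σd² / [n(n²−1)] = 1 − 6×32 / (5×24)
  = 1 − 192/120 = 1 − 1.6000 ≈ -0.600

-0.600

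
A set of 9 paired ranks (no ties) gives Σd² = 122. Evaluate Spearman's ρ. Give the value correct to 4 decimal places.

ρ = 1 − 6Σd² / [n(n²−1)] = 1 − 6×122 / (9×80)
  = 1 − 732/720 = 1 − 1.01667 ≈ -0.0167

-0.0167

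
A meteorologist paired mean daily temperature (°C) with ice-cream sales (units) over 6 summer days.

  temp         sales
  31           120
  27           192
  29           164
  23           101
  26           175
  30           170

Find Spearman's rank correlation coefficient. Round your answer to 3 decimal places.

-0.029

Rank temp: 6, 3, 4, 1, 2, 5
Rank sales: 2, 6, 3, 1, 5, 4
d = rank(temp) − rank(sales): 4, -3, 1, 0, -3, 1; Σd² = 36
ρ = 1 − 6Σd² / [n(n²−1)] = 1 − 6×36 / (6×35) = 1 − 216/210 ≈ -0.029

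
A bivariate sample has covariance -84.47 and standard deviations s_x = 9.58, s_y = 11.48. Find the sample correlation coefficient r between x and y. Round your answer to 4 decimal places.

-0.7681

r = Cov(x,y) / (s_x · s_y) = -84.47 / (9.58 × 11.48)
  = -84.47 / 109.9784 ≈ -0.7681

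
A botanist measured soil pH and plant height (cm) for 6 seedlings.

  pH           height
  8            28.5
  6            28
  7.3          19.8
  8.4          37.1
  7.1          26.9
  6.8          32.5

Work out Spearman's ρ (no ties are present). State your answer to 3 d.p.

0.314

Rank pH: 5, 1, 4, 6, 3, 2
Rank height: 4, 3, 1, 6, 2, 5
d = rank(pH) − rank(height): 1, -2, 3, 0, 1, -3; Σd² = 24
ρ = 1 − 6Σd² / [n(n²−1)] = 1 − 6×24 / (6×35) = 1 − 144/210 ≈ 0.314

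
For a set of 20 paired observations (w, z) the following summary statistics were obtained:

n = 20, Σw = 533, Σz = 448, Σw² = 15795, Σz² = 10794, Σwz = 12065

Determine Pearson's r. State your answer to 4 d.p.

r = (nΣwz − ΣwΣz) / √[(nΣw² − (Σw)²)(nΣz² − (Σz)²)]
Numerator: 20×12065 − 533×448 = 2516
Denominator: √[(315900 − 284089)(215880 − 200704)] = √[31811 × 15176] = 21971.8851
r = 2516 / 21971.8851 ≈ 0.1145

0.1145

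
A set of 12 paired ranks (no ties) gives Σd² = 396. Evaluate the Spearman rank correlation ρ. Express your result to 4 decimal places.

-0.3846

ρ = 1 − 6Σd² / [n(n²−1)] = 1 − 6×396 / (12×143)
  = 1 − 2376/1716 = 1 − 1.38462 ≈ -0.3846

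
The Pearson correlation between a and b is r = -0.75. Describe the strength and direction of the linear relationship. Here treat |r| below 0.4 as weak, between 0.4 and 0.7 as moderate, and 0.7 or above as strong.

strong negative

r = -0.75 < 0 so the relationship is negative.
|r| = 0.75, which falls in the strong range.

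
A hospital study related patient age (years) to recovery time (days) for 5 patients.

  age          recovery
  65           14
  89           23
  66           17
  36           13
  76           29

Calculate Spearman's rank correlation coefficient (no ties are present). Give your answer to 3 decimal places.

Rank age: 2, 5, 3, 1, 4
Rank recovery: 2, 4, 3, 1, 5
d = rank(age) − rank(recovery): 0, 1, 0, 0, -1; Σd² = 2
ρ = 1 − 6Σd² / [n(n²−1)] = 1 − 6×2 / (5×24) = 1 − 12/120 ≈ 0.900

0.900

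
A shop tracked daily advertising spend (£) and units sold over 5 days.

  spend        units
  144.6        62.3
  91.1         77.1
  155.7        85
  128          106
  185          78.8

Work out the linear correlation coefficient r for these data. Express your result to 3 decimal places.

-0.107

n = 5, Σx = 704.4, Σy = 409.2, Σx² = 104059.86, Σy² = 34496.14, Σxy = 57412.89
nΣxy − ΣxΣy = 287064.45 − 288240.48 = -1176.03
nΣx² − (Σx)² = 520299.3 − 496179.36 = 24119.94; nΣy² − (Σy)² = 172480.7 − 167444.64 = 5036.06
r = -1176.03 / √(24119.94 × 5036.06) = -1176.03 / 11021.3187 ≈ -0.107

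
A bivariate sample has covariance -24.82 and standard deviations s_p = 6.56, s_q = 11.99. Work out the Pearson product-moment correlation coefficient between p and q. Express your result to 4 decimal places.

r = Cov(p,q) / (s_p · s_q) = -24.82 / (6.56 × 11.99)
  = -24.82 / 78.6544 ≈ -0.3156

-0.3156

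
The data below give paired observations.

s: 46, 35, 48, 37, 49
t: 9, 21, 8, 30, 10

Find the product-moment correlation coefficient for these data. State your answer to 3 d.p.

-0.882

n = 5, Σs = 215, Σt = 78, Σs² = 9415, Σt² = 1586, Σst = 3133
nΣst − ΣsΣt = 15665 − 16770 = -1105
nΣs² − (Σs)² = 47075 − 46225 = 850; nΣt² − (Σt)² = 7930 − 6084 = 1846
r = -1105 / √(850 × 1846) = -1105 / 1252.6372 ≈ -0.882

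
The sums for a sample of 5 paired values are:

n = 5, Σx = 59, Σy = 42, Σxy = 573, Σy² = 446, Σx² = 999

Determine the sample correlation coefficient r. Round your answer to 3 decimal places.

r = (nΣxy − ΣxΣy) / √[(nΣx² − (Σx)²)(nΣy² − (Σy)²)]
Numerator: 5×573 − 59×42 = 387
Denominator: √[(4995 − 3481)(2230 − 1764)] = √[1514 × 466] = 839.9548
r = 387 / 839.9548 ≈ 0.461

0.461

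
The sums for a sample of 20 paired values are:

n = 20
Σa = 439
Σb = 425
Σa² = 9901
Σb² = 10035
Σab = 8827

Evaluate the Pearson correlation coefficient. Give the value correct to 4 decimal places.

r = (nΣab − ΣaΣb) / √[(nΣa² − (Σa)²)(nΣb² − (Σb)²)]
Numerator: 20×8827 − 439×425 = -10035
Denominator: √[(198020 − 192721)(200700 − 180625)] = √[5299 × 20075] = 10313.9432
r = -10035 / 10313.9432 ≈ -0.9730

-0.9730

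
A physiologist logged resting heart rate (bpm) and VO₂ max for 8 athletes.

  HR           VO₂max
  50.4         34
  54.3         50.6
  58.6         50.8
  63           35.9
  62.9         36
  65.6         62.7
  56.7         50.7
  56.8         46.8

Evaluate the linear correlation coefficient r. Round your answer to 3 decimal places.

n = 8, Σx = 468.3, Σy = 367.5, Σx² = 27592.51, Σy² = 17573.83, Σxy = 21610.21
nΣxy − ΣxΣy = 172881.68 − 172100.25 = 781.43
nΣx² − (Σx)² = 220740.08 − 219304.89 = 1435.19; nΣy² − (Σy)² = 140590.64 − 135056.25 = 5534.39
r = 781.43 / √(1435.19 × 5534.39) = 781.43 / 2818.3153 ≈ 0.277

0.277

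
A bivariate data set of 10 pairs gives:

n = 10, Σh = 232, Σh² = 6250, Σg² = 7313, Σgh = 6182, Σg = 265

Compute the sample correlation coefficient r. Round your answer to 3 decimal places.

0.068

r = (nΣgh − ΣgΣh) / √[(nΣg² − (Σg)²)(nΣh² − (Σh)²)]
Numerator: 10×6182 − 265×232 = 340
Denominator: √[(73130 − 70225)(62500 − 53824)] = √[2905 × 8676] = 5020.3366
r = 340 / 5020.3366 ≈ 0.068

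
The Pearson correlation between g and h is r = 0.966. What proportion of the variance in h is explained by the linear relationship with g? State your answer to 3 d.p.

r² = (0.966)² = 0.933

0.933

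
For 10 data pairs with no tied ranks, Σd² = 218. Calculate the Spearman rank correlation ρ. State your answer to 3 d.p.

ρ = 1 − 6Σd² / [n(n²−1)] = 1 − 6×218 / (10×99)
  = 1 − 1308/990 = 1 − 1.3212 ≈ -0.321

-0.321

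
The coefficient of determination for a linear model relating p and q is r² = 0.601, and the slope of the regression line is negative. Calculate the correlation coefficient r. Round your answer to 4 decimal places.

|r| = √0.601 = 0.7752
The association is negative, so r = −0.7752.

-0.7752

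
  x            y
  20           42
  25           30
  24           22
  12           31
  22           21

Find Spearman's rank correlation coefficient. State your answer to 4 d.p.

Rank x: 2, 5, 4, 1, 3
Rank y: 5, 3, 2, 4, 1
d = rank(x) − rank(y): -3, 2, 2, -3, 2; Σd² = 30
ρ = 1 − 6Σd² / [n(n²−1)] = 1 − 6×30 / (5×24) = 1 − 180/120 ≈ -0.5000

-0.5000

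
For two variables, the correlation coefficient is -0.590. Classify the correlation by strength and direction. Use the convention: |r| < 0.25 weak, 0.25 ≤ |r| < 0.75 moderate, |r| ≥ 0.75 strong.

r = -0.590 < 0 so the relationship is negative.
|r| = 0.590, which falls in the moderate range.

moderate negative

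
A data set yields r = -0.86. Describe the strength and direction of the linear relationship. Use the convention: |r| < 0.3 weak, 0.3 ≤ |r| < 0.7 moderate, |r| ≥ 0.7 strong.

strong negative

r = -0.86 < 0 so the relationship is negative.
|r| = 0.86, which falls in the strong range.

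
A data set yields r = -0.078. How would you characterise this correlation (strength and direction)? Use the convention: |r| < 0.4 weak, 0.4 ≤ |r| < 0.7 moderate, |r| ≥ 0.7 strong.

weak negative

r = -0.078 < 0 so the relationship is negative.
|r| = 0.078, which falls in the weak range.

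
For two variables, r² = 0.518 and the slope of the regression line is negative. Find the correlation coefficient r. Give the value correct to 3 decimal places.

-0.720

|r| = √0.518 = 0.720
The association is negative, so r = −0.720.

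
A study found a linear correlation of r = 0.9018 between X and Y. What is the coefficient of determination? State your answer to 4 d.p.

r² = (0.9018)² = 0.8132

0.8132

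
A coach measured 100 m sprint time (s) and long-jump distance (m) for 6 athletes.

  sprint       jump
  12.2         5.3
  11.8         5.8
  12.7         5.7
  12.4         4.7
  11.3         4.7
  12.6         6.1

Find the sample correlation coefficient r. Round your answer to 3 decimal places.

n = 6, Σx = 73, Σy = 32.3, Σx² = 889.58, Σy² = 175.61, Σxy = 393.74
nΣxy − ΣxΣy = 2362.44 − 2357.9 = 4.54
nΣx² − (Σx)² = 5337.48 − 5329 = 8.48; nΣy² − (Σy)² = 1053.66 − 1043.29 = 10.37
r = 4.54 / √(8.48 × 10.37) = 4.54 / 9.3775 ≈ 0.484

0.484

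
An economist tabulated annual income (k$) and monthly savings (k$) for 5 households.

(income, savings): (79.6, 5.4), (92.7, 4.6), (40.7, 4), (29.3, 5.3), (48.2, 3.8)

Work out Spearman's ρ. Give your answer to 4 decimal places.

Rank income: 4, 5, 2, 1, 3
Rank savings: 5, 3, 2, 4, 1
d = rank(income) − rank(savings): -1, 2, 0, -3, 2; Σd² = 18
ρ = 1 − 6Σd² / [n(n²−1)] = 1 − 6×18 / (5×24) = 1 − 108/120 ≈ 0.1000

0.1000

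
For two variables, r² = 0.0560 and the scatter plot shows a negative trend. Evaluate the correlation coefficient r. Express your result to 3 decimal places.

|r| = √0.0560 = 0.237
The association is negative, so r = −0.237.

-0.237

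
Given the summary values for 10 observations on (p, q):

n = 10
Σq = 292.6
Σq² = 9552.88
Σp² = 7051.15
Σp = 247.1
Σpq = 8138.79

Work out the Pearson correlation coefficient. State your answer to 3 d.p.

0.939

r = (nΣpq − ΣpΣq) / √[(nΣp² − (Σp)²)(nΣq² − (Σq)²)]
Numerator: 10×8138.79 − 247.1×292.6 = 9086.44
Denominator: √[(70511.5 − 61058.41)(95528.8 − 85614.76)] = √[9453.09 × 9914.04] = 9680.8219
r = 9086.44 / 9680.8219 ≈ 0.939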